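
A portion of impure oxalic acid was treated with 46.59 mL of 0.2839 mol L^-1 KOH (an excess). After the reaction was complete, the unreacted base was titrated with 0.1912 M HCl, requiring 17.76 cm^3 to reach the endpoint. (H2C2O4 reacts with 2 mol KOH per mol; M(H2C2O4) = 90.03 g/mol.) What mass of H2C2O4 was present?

Total n(KOH) added = 0.2839 x 0.04659 = 0.01323 mol.
n(HCl) used = 0.1912 x 0.01776 = 0.003396 mol, which equals the excess n(KOH).
So n(KOH) consumed by the sample = 0.01323 - 0.003396 = 0.009831 mol.
n(H2C2O4) = 0.009831 / 2 = 0.004916 mol.
mass = 0.004916 mol x 90.03 g/mol = 0.443 g.

0.443 g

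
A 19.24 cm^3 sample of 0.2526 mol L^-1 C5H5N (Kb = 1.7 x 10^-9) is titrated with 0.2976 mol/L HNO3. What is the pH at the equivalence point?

n(C5H5N) = 0.2526 x 0.01924 = 0.004860 mol; V(HNO3) at equivalence = 0.004860/0.2976 = 0.01633 L.
At equivalence the base is fully converted to C5H5NH+; total volume = 0.03557 L, so [C5H5NH+] = 0.004860/0.03557 = 0.1366 M.
Ka(C5H5NH+) = Kw/Kb = 1.0e-14 / 1.7 x 10^-9 = 5.88e-6.
[H^+] = sqrt(Ka x [C5H5NH+]) = sqrt(5.88e-6 x 0.1366) = 0.000896 M.
pH = -log(0.000896) = 3.05.

3.05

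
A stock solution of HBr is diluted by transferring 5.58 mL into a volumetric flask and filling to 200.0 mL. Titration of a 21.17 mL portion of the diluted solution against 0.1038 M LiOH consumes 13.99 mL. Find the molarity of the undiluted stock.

2.46 M

n(LiOH) = 0.1038 x 0.01399 = 0.001452 mol.
n(HBr) in the aliquot = 0.001452 mol.
[diluted HBr] = 0.001452 / 0.02117 = 0.06860 M.
Dilution factor = 200.0/5.580 = 35.84, so [stock] = 0.06860 x 35.84 = 2.46 M.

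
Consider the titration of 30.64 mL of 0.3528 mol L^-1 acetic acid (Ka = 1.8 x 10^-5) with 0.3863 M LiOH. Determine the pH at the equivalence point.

n(CH3COOH) = 0.3528 x 0.03064 = 0.01081 mol; V(LiOH) at equivalence = 0.01081/0.3863 = 0.02798 L.
At equivalence all the acid is converted to CH3COO-; total volume = 0.03064 + 0.02798 = 0.05862 L, so [CH3COO-] = 0.01081/0.05862 = 0.1844 M.
Kb = Kw/Ka = 1.0e-14 / 1.8 x 10^-5 = 5.56e-10.
[OH^-] = sqrt(Kb x [CH3COO-]) = sqrt(5.56e-10 x 0.1844) = 1.01e-5 M.
pOH = 4.99, so pH = 14.00 - 4.99 = 9.01.

9.01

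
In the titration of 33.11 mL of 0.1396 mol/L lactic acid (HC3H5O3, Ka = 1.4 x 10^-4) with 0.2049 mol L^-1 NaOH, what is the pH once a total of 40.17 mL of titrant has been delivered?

12.69

n(acid) = 0.1396 x 0.03311 = 0.004622 mol; n(NaOH) added = 0.2049 x 0.04017 = 0.008231 mol.
Base is in excess by 0.008231 - 0.004622 = 0.003609 mol in a total volume of 0.07328 L.
[OH^-] = 0.003609/0.07328 = 0.04925 M, so pOH = 1.31 and pH = 14.00 - 1.31 = 12.69.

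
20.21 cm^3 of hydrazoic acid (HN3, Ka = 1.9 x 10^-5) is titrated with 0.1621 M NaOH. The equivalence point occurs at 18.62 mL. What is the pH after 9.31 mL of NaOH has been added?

9.31 mL is exactly half the equivalence volume (18.62/2), i.e. the half-equivalence point.
There, n(HA) = n(A^-), so pH = pKa = -log(1.9 x 10^-5) = 4.72.

4.72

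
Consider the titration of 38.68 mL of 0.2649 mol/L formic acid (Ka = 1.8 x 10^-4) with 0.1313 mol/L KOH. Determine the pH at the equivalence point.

8.34

n(HCOOH) = 0.2649 x 0.03868 = 0.01025 mol; V(KOH) at equivalence = 0.01025/0.1313 = 0.07804 L.
At equivalence all the acid is converted to HCOO-; total volume = 0.03868 + 0.07804 = 0.1167 L, so [HCOO-] = 0.01025/0.1167 = 0.08779 M.
Kb = Kw/Ka = 1.0e-14 / 1.8 x 10^-4 = 5.56e-11.
[OH^-] = sqrt(Kb x [HCOO-]) = sqrt(5.56e-11 x 0.08779) = 2.21e-6 M.
pOH = 5.66, so pH = 14.00 - 5.66 = 8.34.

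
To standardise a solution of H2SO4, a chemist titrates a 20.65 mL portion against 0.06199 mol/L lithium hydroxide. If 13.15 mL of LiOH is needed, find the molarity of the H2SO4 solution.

n(LiOH) delivered = 0.06199 x 0.01315 = 0.0008152 mol.
The reaction is 1 H2SO4 + 2 LiOH, so n(H2SO4) = 0.0008152 x 1/2 = 0.0004076 mol.
[H2SO4] = 0.0004076 mol / 0.02065 L = 0.0197 M.

0.0197 M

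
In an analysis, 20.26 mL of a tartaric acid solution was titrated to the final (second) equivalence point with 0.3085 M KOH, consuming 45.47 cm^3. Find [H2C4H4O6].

n(KOH) = 0.3085 x 0.04547 = 0.01403 mol.
At the final (second) equivalence point, 2 mol OH^- react per mol H2C4H4O6, so n(H2C4H4O6) = 0.01403 / 2 = 0.007014 mol.
[H2C4H4O6] = 0.007014 / 0.02026 L = 0.346 M.

0.346 M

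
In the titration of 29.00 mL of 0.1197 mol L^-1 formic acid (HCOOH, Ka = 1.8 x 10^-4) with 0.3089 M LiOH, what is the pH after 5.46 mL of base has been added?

Initial n(HCOOH) = 0.1197 x 0.02900 = 0.003471 mol.
n(LiOH) added = 0.3089 x 0.005460 = 0.001687 mol, converting that many moles of HCOOH to HCOO-.
Remaining n(HCOOH) = 0.001785 mol; n(HCOO-) = 0.001687 mol.
By Henderson-Hasselbalch, pH = pKa + log([A^-]/[HA]) = 3.74 + log(0.001687/0.001785) = 3.74 + (-0.02) = 3.72.

3.72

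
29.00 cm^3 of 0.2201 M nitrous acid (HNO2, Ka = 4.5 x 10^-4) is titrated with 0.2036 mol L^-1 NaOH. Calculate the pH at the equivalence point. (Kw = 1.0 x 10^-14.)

8.19

n(HNO2) = 0.2201 x 0.02900 = 0.006383 mol; V(NaOH) at equivalence = 0.006383/0.2036 = 0.03135 L.
At equivalence all the acid is converted to NO2-; total volume = 0.02900 + 0.03135 = 0.06035 L, so [NO2-] = 0.006383/0.06035 = 0.1058 M.
Kb = Kw/Ka = 1.0e-14 / 4.5 x 10^-4 = 2.22e-11.
[OH^-] = sqrt(Kb x [NO2-]) = sqrt(2.22e-11 x 0.1058) = 1.53e-6 M.
pOH = 5.81, so pH = 14.00 - 5.81 = 8.19.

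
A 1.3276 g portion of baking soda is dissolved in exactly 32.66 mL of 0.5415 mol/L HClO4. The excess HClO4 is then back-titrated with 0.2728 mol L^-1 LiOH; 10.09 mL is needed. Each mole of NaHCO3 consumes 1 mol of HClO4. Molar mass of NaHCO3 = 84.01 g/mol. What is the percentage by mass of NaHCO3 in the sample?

Total n(HClO4) added = 0.5415 x 0.03266 = 0.01769 mol.
n(LiOH) used = 0.2728 x 0.01009 = 0.002753 mol, which equals the excess n(HClO4).
So n(HClO4) consumed by the sample = 0.01769 - 0.002753 = 0.01493 mol.
n(NaHCO3) = 0.01493 / 1 = 0.01493 mol.
mass NaHCO3 = 0.01493 x 84.01 = 1.255 g, so %NaHCO3 = 1.255/1.3276 x 100 = 94.5%.

94.5%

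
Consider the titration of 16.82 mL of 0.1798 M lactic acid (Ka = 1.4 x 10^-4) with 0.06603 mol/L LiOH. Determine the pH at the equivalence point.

8.27

n(HC3H5O3) = 0.1798 x 0.01682 = 0.003024 mol; V(LiOH) at equivalence = 0.003024/0.06603 = 0.04580 L.
At equivalence all the acid is converted to C3H5O3-; total volume = 0.01682 + 0.04580 = 0.06262 L, so [C3H5O3-] = 0.003024/0.06262 = 0.04829 M.
Kb = Kw/Ka = 1.0e-14 / 1.4 x 10^-4 = 7.14e-11.
[OH^-] = sqrt(Kb x [C3H5O3-]) = sqrt(7.14e-11 x 0.04829) = 1.86e-6 M.
pOH = 5.73, so pH = 14.00 - 5.73 = 8.27.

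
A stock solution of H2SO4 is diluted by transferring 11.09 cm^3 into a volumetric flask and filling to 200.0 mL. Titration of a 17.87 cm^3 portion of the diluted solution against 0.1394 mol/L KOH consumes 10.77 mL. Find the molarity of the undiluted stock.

n(KOH) = 0.1394 x 0.01077 = 0.001501 mol.
n(H2SO4) in the aliquot = 0.001501 x 1/2 = 0.0007507 mol.
[diluted H2SO4] = 0.0007507 / 0.01787 = 0.04201 M.
Dilution factor = 200.0/11.09 = 18.03, so [stock] = 0.04201 x 18.03 = 0.758 M.

0.758 M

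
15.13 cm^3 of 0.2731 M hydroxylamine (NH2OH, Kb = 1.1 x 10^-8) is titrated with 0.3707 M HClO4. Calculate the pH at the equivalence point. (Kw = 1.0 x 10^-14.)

3.42

n(NH2OH) = 0.2731 x 0.01513 = 0.004132 mol; V(HClO4) at equivalence = 0.004132/0.3707 = 0.01115 L.
At equivalence the base is fully converted to NH3OH+; total volume = 0.02628 L, so [NH3OH+] = 0.004132/0.02628 = 0.1573 M.
Ka(NH3OH+) = Kw/Kb = 1.0e-14 / 1.1 x 10^-8 = 9.09e-7.
[H^+] = sqrt(Ka x [NH3OH+]) = sqrt(9.09e-7 x 0.1573) = 0.000378 M.
pH = -log(0.000378) = 3.42.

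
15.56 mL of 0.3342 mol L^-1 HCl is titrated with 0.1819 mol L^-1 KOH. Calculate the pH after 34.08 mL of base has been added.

n(acid) = 0.3342 x 0.01556 = 0.005200 mol; n(KOH) added = 0.1819 x 0.03408 = 0.006199 mol.
Base is in excess by 0.006199 - 0.005200 = 0.0009990 mol in a total volume of 0.04964 L.
[OH^-] = 0.0009990/0.04964 = 0.02012 M, so pOH = 1.70 and pH = 14.00 - 1.70 = 12.30.

12.30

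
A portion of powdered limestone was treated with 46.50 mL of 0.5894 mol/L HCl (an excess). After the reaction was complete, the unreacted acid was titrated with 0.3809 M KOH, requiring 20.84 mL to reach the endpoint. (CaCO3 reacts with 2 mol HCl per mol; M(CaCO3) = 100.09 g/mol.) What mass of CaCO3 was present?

Total n(HCl) added = 0.5894 x 0.04650 = 0.02741 mol.
n(KOH) used = 0.3809 x 0.02084 = 0.007938 mol, which equals the excess n(HCl).
So n(HCl) consumed by the sample = 0.02741 - 0.007938 = 0.01947 mol.
n(CaCO3) = 0.01947 / 2 = 0.009735 mol.
mass = 0.009735 mol x 100.09 g/mol = 0.974 g.

0.974 g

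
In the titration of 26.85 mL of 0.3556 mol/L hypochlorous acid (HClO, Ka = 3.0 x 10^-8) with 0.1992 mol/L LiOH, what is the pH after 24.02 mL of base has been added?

7.52

Initial n(HClO) = 0.3556 x 0.02685 = 0.009548 mol.
n(LiOH) added = 0.1992 x 0.02402 = 0.004785 mol, converting that many moles of HClO to ClO-.
Remaining n(HClO) = 0.004763 mol; n(ClO-) = 0.004785 mol.
By Henderson-Hasselbalch, pH = pKa + log([A^-]/[HA]) = 7.52 + log(0.004785/0.004763) = 7.52 + (+0.00) = 7.52.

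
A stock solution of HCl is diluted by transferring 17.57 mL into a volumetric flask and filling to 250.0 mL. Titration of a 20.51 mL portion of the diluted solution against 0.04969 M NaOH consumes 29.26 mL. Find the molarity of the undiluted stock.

n(NaOH) = 0.04969 x 0.02926 = 0.001454 mol.
n(HCl) in the aliquot = 0.001454 mol.
[diluted HCl] = 0.001454 / 0.02051 = 0.07089 M.
Dilution factor = 250.0/17.57 = 14.23, so [stock] = 0.07089 x 14.23 = 1.01 M.

1.01 M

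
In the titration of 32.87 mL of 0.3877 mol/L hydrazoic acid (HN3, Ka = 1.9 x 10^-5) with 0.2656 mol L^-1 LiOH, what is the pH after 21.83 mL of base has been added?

Initial n(HN3) = 0.3877 x 0.03287 = 0.01274 mol.
n(LiOH) added = 0.2656 x 0.02183 = 0.005798 mol, converting that many moles of HN3 to N3-.
Remaining n(HN3) = 0.006946 mol; n(N3-) = 0.005798 mol.
By Henderson-Hasselbalch, pH = pKa + log([A^-]/[HA]) = 4.72 + log(0.005798/0.006946) = 4.72 + (-0.08) = 4.64.

4.64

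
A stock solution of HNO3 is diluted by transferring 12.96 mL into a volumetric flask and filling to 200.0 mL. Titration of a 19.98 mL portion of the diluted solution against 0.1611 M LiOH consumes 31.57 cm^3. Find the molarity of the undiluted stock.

3.93 M

n(LiOH) = 0.1611 x 0.03157 = 0.005086 mol.
n(HNO3) in the aliquot = 0.005086 mol.
[diluted HNO3] = 0.005086 / 0.01998 = 0.2546 M.
Dilution factor = 200.0/12.96 = 15.43, so [stock] = 0.2546 x 15.43 = 3.93 M.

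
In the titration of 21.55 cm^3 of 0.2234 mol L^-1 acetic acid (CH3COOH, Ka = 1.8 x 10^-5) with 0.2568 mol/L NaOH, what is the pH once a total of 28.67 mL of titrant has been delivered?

n(acid) = 0.2234 x 0.02155 = 0.004814 mol; n(NaOH) added = 0.2568 x 0.02867 = 0.007362 mol.
Base is in excess by 0.007362 - 0.004814 = 0.002548 mol in a total volume of 0.05022 L.
[OH^-] = 0.002548/0.05022 = 0.05074 M, so pOH = 1.29 and pH = 14.00 - 1.29 = 12.71.

12.71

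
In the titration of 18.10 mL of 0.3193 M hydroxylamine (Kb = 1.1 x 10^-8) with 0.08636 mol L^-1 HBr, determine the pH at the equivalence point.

n(NH2OH) = 0.3193 x 0.01810 = 0.005779 mol; V(HBr) at equivalence = 0.005779/0.08636 = 0.06692 L.
At equivalence the base is fully converted to NH3OH+; total volume = 0.08502 L, so [NH3OH+] = 0.005779/0.08502 = 0.06798 M.
Ka(NH3OH+) = Kw/Kb = 1.0e-14 / 1.1 x 10^-8 = 9.09e-7.
[H^+] = sqrt(Ka x [NH3OH+]) = sqrt(9.09e-7 x 0.06798) = 0.000249 M.
pH = -log(0.000249) = 3.60.

3.60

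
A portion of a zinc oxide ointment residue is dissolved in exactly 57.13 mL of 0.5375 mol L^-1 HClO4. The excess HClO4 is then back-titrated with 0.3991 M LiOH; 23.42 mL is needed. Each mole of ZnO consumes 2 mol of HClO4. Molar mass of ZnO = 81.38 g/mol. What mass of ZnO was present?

Total n(HClO4) added = 0.5375 x 0.05713 = 0.03071 mol.
n(LiOH) used = 0.3991 x 0.02342 = 0.009347 mol, which equals the excess n(HClO4).
So n(HClO4) consumed by the sample = 0.03071 - 0.009347 = 0.02136 mol.
n(ZnO) = 0.02136 / 2 = 0.01068 mol.
mass = 0.01068 mol x 81.38 g/mol = 0.869 g.

0.869 g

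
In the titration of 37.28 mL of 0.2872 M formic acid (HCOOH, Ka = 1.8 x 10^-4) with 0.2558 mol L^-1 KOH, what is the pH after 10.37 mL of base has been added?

3.26

Initial n(HCOOH) = 0.2872 x 0.03728 = 0.01071 mol.
n(KOH) added = 0.2558 x 0.01037 = 0.002653 mol, converting that many moles of HCOOH to HCOO-.
Remaining n(HCOOH) = 0.008054 mol; n(HCOO-) = 0.002653 mol.
By Henderson-Hasselbalch, pH = pKa + log([A^-]/[HA]) = 3.74 + log(0.002653/0.008054) = 3.74 + (-0.48) = 3.26.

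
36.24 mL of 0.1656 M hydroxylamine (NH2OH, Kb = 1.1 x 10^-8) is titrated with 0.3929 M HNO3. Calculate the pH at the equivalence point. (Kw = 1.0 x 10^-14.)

3.49

n(NH2OH) = 0.1656 x 0.03624 = 0.006001 mol; V(HNO3) at equivalence = 0.006001/0.3929 = 0.01527 L.
At equivalence the base is fully converted to NH3OH+; total volume = 0.05151 L, so [NH3OH+] = 0.006001/0.05151 = 0.1165 M.
Ka(NH3OH+) = Kw/Kb = 1.0e-14 / 1.1 x 10^-8 = 9.09e-7.
[H^+] = sqrt(Ka x [NH3OH+]) = sqrt(9.09e-7 x 0.1165) = 0.000325 M.
pH = -log(0.000325) = 3.49.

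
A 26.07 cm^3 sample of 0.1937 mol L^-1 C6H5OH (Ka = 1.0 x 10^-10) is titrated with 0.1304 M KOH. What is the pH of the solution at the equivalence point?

11.45

n(C6H5OH) = 0.1937 x 0.02607 = 0.005050 mol; V(KOH) at equivalence = 0.005050/0.1304 = 0.03873 L.
At equivalence all the acid is converted to C6H5O-; total volume = 0.02607 + 0.03873 = 0.06480 L, so [C6H5O-] = 0.005050/0.06480 = 0.07793 M.
Kb = Kw/Ka = 1.0e-14 / 1.0 x 10^-10 = 0.000100.
[OH^-] = sqrt(Kb x [C6H5O-]) = sqrt(0.000100 x 0.07793) = 0.00279 M.
pOH = 2.55, so pH = 14.00 - 2.55 = 11.45.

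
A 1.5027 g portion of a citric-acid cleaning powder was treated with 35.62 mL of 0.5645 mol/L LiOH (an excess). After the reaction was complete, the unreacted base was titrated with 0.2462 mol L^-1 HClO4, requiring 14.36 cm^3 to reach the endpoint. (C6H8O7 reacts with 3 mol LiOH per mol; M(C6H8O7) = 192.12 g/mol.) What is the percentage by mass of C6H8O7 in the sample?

70.6%

Total n(LiOH) added = 0.5645 x 0.03562 = 0.02011 mol.
n(HClO4) used = 0.2462 x 0.01436 = 0.003535 mol, which equals the excess n(LiOH).
So n(LiOH) consumed by the sample = 0.02011 - 0.003535 = 0.01657 mol.
n(C6H8O7) = 0.01657 / 3 = 0.005524 mol.
mass C6H8O7 = 0.005524 x 192.12 = 1.061 g, so %C6H8O7 = 1.061/1.5027 x 100 = 70.6%.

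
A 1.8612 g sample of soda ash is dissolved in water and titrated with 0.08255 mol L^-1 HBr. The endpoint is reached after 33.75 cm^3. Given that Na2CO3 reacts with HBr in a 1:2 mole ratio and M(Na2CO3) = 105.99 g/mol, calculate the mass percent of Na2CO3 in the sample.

7.93%

n(HBr) = 0.08255 x 0.03375 = 0.002786 mol.
n(Na2CO3) = 0.002786 / 2 = 0.001393 mol.
mass of Na2CO3 = 0.001393 x 105.99 = 0.1476 g.
% purity = 0.1476 / 1.8612 x 100 = 7.93%.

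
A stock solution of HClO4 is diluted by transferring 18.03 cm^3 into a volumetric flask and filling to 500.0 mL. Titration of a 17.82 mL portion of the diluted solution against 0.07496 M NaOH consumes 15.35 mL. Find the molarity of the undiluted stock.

1.79 M

n(NaOH) = 0.07496 x 0.01535 = 0.001151 mol.
n(HClO4) in the aliquot = 0.001151 mol.
[diluted HClO4] = 0.001151 / 0.01782 = 0.06457 M.
Dilution factor = 500.0/18.03 = 27.73, so [stock] = 0.06457 x 27.73 = 1.79 M.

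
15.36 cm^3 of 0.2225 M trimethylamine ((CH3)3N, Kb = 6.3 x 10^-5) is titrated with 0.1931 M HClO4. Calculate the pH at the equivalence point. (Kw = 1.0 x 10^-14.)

5.39

n((CH3)3N) = 0.2225 x 0.01536 = 0.003418 mol; V(HClO4) at equivalence = 0.003418/0.1931 = 0.01770 L.
At equivalence the base is fully converted to (CH3)3NH+; total volume = 0.03306 L, so [(CH3)3NH+] = 0.003418/0.03306 = 0.1034 M.
Ka((CH3)3NH+) = Kw/Kb = 1.0e-14 / 6.3 x 10^-5 = 1.59e-10.
[H^+] = sqrt(Ka x [(CH3)3NH+]) = sqrt(1.59e-10 x 0.1034) = 4.05e-6 M.
pH = -log(4.05e-6) = 5.39.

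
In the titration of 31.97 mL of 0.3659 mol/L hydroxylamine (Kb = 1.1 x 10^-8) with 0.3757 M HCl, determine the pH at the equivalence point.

n(NH2OH) = 0.3659 x 0.03197 = 0.01170 mol; V(HCl) at equivalence = 0.01170/0.3757 = 0.03114 L.
At equivalence the base is fully converted to NH3OH+; total volume = 0.06311 L, so [NH3OH+] = 0.01170/0.06311 = 0.1854 M.
Ka(NH3OH+) = Kw/Kb = 1.0e-14 / 1.1 x 10^-8 = 9.09e-7.
[H^+] = sqrt(Ka x [NH3OH+]) = sqrt(9.09e-7 x 0.1854) = 0.000411 M.
pH = -log(0.000411) = 3.39.

3.39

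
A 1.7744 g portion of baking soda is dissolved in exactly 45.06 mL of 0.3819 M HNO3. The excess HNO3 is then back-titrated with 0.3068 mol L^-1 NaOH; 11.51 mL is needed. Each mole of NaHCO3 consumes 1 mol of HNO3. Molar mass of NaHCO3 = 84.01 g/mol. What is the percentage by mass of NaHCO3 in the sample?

Total n(HNO3) added = 0.3819 x 0.04506 = 0.01721 mol.
n(NaOH) used = 0.3068 x 0.01151 = 0.003531 mol, which equals the excess n(HNO3).
So n(HNO3) consumed by the sample = 0.01721 - 0.003531 = 0.01368 mol.
n(NaHCO3) = 0.01368 / 1 = 0.01368 mol.
mass NaHCO3 = 0.01368 x 84.01 = 1.149 g, so %NaHCO3 = 1.149/1.7744 x 100 = 64.8%.

64.8%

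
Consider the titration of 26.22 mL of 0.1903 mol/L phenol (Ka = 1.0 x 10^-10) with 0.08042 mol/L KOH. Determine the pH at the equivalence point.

n(C6H5OH) = 0.1903 x 0.02622 = 0.004990 mol; V(KOH) at equivalence = 0.004990/0.08042 = 0.06205 L.
At equivalence all the acid is converted to C6H5O-; total volume = 0.02622 + 0.06205 = 0.08827 L, so [C6H5O-] = 0.004990/0.08827 = 0.05653 M.
Kb = Kw/Ka = 1.0e-14 / 1.0 x 10^-10 = 0.000100.
[OH^-] = sqrt(Kb x [C6H5O-]) = sqrt(0.000100 x 0.05653) = 0.00238 M.
pOH = 2.62, so pH = 14.00 - 2.62 = 11.38.

11.38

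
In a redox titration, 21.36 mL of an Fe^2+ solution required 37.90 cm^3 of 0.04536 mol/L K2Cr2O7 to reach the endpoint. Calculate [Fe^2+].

n(K2Cr2O7) = 0.04536 x 0.03790 = 0.001719 mol.
From the balanced equation, 1 mol K2Cr2O7 reacts with 6 mol Fe^2+, so n(Fe^2+) = 0.001719 x 6/1 = 0.01031 mol.
[Fe^2+] = 0.01031 / 0.02136 L = 0.483 M.

0.483 M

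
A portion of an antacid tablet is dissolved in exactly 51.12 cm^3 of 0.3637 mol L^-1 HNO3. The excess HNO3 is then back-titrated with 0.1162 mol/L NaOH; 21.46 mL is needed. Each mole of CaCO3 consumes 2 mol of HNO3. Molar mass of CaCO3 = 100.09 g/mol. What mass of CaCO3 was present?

Total n(HNO3) added = 0.3637 x 0.05112 = 0.01859 mol.
n(NaOH) used = 0.1162 x 0.02146 = 0.002494 mol, which equals the excess n(HNO3).
So n(HNO3) consumed by the sample = 0.01859 - 0.002494 = 0.01610 mol.
n(CaCO3) = 0.01610 / 2 = 0.008049 mol.
mass = 0.008049 mol x 100.09 g/mol = 0.806 g.

0.806 g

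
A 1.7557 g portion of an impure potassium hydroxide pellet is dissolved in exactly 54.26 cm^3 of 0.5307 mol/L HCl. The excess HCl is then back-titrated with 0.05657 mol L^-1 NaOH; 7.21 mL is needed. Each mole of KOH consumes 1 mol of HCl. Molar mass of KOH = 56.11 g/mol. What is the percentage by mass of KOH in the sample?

Total n(HCl) added = 0.5307 x 0.05426 = 0.02880 mol.
n(NaOH) used = 0.05657 x 0.007210 = 0.0004079 mol, which equals the excess n(HCl).
So n(HCl) consumed by the sample = 0.02880 - 0.0004079 = 0.02839 mol.
n(KOH) = 0.02839 / 1 = 0.02839 mol.
mass KOH = 0.02839 x 56.11 = 1.593 g, so %KOH = 1.593/1.7557 x 100 = 90.7%.

90.7%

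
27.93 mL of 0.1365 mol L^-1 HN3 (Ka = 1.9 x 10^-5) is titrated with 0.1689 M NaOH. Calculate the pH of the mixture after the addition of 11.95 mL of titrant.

4.77

Initial n(HN3) = 0.1365 x 0.02793 = 0.003812 mol.
n(NaOH) added = 0.1689 x 0.01195 = 0.002018 mol, converting that many moles of HN3 to N3-.
Remaining n(HN3) = 0.001794 mol; n(N3-) = 0.002018 mol.
By Henderson-Hasselbalch, pH = pKa + log([A^-]/[HA]) = 4.72 + log(0.002018/0.001794) = 4.72 + (+0.05) = 4.77.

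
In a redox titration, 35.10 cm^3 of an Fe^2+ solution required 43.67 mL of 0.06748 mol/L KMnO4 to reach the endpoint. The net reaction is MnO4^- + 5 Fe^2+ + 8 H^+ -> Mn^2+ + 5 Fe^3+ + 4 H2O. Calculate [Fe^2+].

0.420 M

n(KMnO4) = 0.06748 x 0.04367 = 0.002947 mol.
From the balanced equation, 1 mol KMnO4 reacts with 5 mol Fe^2+, so n(Fe^2+) = 0.002947 x 5/1 = 0.01473 mol.
[Fe^2+] = 0.01473 / 0.03510 L = 0.420 M.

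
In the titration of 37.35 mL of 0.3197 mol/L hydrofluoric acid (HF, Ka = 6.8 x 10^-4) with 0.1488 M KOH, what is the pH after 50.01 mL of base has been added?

3.39

Initial n(HF) = 0.3197 x 0.03735 = 0.01194 mol.
n(KOH) added = 0.1488 x 0.05001 = 0.007441 mol, converting that many moles of HF to F-.
Remaining n(HF) = 0.004499 mol; n(F-) = 0.007441 mol.
By Henderson-Hasselbalch, pH = pKa + log([A^-]/[HA]) = 3.17 + log(0.007441/0.004499) = 3.17 + (+0.22) = 3.39.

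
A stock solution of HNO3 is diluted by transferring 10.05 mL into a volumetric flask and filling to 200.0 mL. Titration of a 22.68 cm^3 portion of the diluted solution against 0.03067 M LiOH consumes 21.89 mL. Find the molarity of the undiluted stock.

0.589 M

n(LiOH) = 0.03067 x 0.02189 = 0.0006714 mol.
n(HNO3) in the aliquot = 0.0006714 mol.
[diluted HNO3] = 0.0006714 / 0.02268 = 0.02960 M.
Dilution factor = 200.0/10.05 = 19.90, so [stock] = 0.02960 x 19.90 = 0.589 M.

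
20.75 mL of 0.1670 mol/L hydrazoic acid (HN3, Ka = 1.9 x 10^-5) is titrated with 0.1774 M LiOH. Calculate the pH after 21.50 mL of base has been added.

n(acid) = 0.1670 x 0.02075 = 0.003465 mol; n(LiOH) added = 0.1774 x 0.02150 = 0.003814 mol.
Base is in excess by 0.003814 - 0.003465 = 0.0003488 mol in a total volume of 0.04225 L.
[OH^-] = 0.0003488/0.04225 = 0.008257 M, so pOH = 2.08 and pH = 14.00 - 2.08 = 11.92.

11.92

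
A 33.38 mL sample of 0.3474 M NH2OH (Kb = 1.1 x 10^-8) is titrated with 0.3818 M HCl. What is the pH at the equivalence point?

3.39

n(NH2OH) = 0.3474 x 0.03338 = 0.01160 mol; V(HCl) at equivalence = 0.01160/0.3818 = 0.03037 L.
At equivalence the base is fully converted to NH3OH+; total volume = 0.06375 L, so [NH3OH+] = 0.01160/0.06375 = 0.1819 M.
Ka(NH3OH+) = Kw/Kb = 1.0e-14 / 1.1 x 10^-8 = 9.09e-7.
[H^+] = sqrt(Ka x [NH3OH+]) = sqrt(9.09e-7 x 0.1819) = 0.000407 M.
pH = -log(0.000407) = 3.39.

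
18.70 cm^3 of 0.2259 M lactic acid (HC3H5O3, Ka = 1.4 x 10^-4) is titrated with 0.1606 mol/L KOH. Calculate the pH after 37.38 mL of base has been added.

n(acid) = 0.2259 x 0.01870 = 0.004224 mol; n(KOH) added = 0.1606 x 0.03738 = 0.006003 mol.
Base is in excess by 0.006003 - 0.004224 = 0.001779 mol in a total volume of 0.05608 L.
[OH^-] = 0.001779/0.05608 = 0.03172 M, so pOH = 1.50 and pH = 14.00 - 1.50 = 12.50.

12.50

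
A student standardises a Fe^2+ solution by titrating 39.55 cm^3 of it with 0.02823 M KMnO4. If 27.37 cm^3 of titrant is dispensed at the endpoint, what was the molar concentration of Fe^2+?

0.0977 M

n(KMnO4) = 0.02823 x 0.02737 = 0.0007727 mol.
From the balanced equation, 1 mol KMnO4 reacts with 5 mol Fe^2+, so n(Fe^2+) = 0.0007727 x 5/1 = 0.003863 mol.
[Fe^2+] = 0.003863 / 0.03955 L = 0.0977 M.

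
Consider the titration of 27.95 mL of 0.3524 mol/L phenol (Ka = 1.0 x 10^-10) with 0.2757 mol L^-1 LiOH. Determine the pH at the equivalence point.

11.59

n(C6H5OH) = 0.3524 x 0.02795 = 0.009850 mol; V(LiOH) at equivalence = 0.009850/0.2757 = 0.03573 L.
At equivalence all the acid is converted to C6H5O-; total volume = 0.02795 + 0.03573 = 0.06368 L, so [C6H5O-] = 0.009850/0.06368 = 0.1547 M.
Kb = Kw/Ka = 1.0e-14 / 1.0 x 10^-10 = 0.000100.
[OH^-] = sqrt(Kb x [C6H5O-]) = sqrt(0.000100 x 0.1547) = 0.00393 M.
pOH = 2.41, so pH = 14.00 - 2.41 = 11.59.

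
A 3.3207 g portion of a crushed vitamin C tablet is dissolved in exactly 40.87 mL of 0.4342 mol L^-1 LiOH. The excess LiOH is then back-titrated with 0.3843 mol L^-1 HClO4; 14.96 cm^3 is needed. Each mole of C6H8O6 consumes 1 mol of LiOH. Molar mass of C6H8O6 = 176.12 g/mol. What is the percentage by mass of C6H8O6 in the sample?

Total n(LiOH) added = 0.4342 x 0.04087 = 0.01775 mol.
n(HClO4) used = 0.3843 x 0.01496 = 0.005749 mol, which equals the excess n(LiOH).
So n(LiOH) consumed by the sample = 0.01775 - 0.005749 = 0.01200 mol.
n(C6H8O6) = 0.01200 / 1 = 0.01200 mol.
mass C6H8O6 = 0.01200 x 176.12 = 2.113 g, so %C6H8O6 = 2.113/3.3207 x 100 = 63.6%.

63.6%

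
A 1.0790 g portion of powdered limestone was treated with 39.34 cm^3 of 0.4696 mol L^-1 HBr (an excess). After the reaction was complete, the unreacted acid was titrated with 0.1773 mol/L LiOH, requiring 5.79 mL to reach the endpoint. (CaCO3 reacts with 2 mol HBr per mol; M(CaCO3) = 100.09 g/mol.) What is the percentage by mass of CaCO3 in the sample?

80.9%

Total n(HBr) added = 0.4696 x 0.03934 = 0.01847 mol.
n(LiOH) used = 0.1773 x 0.005790 = 0.001027 mol, which equals the excess n(HBr).
So n(HBr) consumed by the sample = 0.01847 - 0.001027 = 0.01745 mol.
n(CaCO3) = 0.01745 / 2 = 0.008724 mol.
mass CaCO3 = 0.008724 x 100.09 = 0.8732 g, so %CaCO3 = 0.8732/1.0790 x 100 = 80.9%.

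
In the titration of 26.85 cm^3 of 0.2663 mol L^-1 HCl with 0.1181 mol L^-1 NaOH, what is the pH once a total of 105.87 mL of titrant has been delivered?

12.61

n(acid) = 0.2663 x 0.02685 = 0.007150 mol; n(NaOH) added = 0.1181 x 0.1059 = 0.01250 mol.
Base is in excess by 0.01250 - 0.007150 = 0.005353 mol in a total volume of 0.1327 L.
[OH^-] = 0.005353/0.1327 = 0.04033 M, so pOH = 1.39 and pH = 14.00 - 1.39 = 12.61.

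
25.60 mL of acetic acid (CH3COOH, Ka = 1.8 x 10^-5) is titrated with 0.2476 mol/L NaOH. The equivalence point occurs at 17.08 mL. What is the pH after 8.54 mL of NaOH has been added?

4.74

8.54 mL is exactly half the equivalence volume (17.08/2), i.e. the half-equivalence point.
There, n(HA) = n(A^-), so pH = pKa = -log(1.8 x 10^-5) = 4.74.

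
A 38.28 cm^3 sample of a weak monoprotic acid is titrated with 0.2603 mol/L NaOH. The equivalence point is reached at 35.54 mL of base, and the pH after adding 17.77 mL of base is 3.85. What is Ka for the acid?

1.4 x 10^-4

17.77 mL is half of the equivalence volume, so this is the half-equivalence point where [HA] = [A^-].
At half-equivalence pH = pKa, so pKa = 3.85.
Ka = 10^(-3.85) = 1.4 x 10^-4.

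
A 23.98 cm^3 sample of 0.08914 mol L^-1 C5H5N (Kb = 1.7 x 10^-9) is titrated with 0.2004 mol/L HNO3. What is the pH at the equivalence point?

3.22

n(C5H5N) = 0.08914 x 0.02398 = 0.002138 mol; V(HNO3) at equivalence = 0.002138/0.2004 = 0.01067 L.
At equivalence the base is fully converted to C5H5NH+; total volume = 0.03465 L, so [C5H5NH+] = 0.002138/0.03465 = 0.06170 M.
Ka(C5H5NH+) = Kw/Kb = 1.0e-14 / 1.7 x 10^-9 = 5.88e-6.
[H^+] = sqrt(Ka x [C5H5NH+]) = sqrt(5.88e-6 x 0.06170) = 0.000602 M.
pH = -log(0.000602) = 3.22.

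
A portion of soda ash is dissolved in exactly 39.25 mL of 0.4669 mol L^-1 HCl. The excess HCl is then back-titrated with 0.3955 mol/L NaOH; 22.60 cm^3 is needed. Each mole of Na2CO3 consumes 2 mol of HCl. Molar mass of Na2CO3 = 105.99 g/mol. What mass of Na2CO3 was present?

Total n(HCl) added = 0.4669 x 0.03925 = 0.01833 mol.
n(NaOH) used = 0.3955 x 0.02260 = 0.008938 mol, which equals the excess n(HCl).
So n(HCl) consumed by the sample = 0.01833 - 0.008938 = 0.009388 mol.
n(Na2CO3) = 0.009388 / 2 = 0.004694 mol.
mass = 0.004694 mol x 105.99 g/mol = 0.497 g.

0.497 g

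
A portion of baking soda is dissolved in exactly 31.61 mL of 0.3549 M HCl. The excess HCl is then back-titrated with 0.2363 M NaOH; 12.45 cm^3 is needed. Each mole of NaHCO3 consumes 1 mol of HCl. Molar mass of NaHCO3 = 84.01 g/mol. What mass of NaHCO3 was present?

0.695 g

Total n(HCl) added = 0.3549 x 0.03161 = 0.01122 mol.
n(NaOH) used = 0.2363 x 0.01245 = 0.002942 mol, which equals the excess n(HCl).
So n(HCl) consumed by the sample = 0.01122 - 0.002942 = 0.008276 mol.
n(NaHCO3) = 0.008276 / 1 = 0.008276 mol.
mass = 0.008276 mol x 84.01 g/mol = 0.695 g.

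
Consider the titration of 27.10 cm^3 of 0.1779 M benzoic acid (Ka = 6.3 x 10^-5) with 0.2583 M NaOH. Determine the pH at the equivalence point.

n(C6H5COOH) = 0.1779 x 0.02710 = 0.004821 mol; V(NaOH) at equivalence = 0.004821/0.2583 = 0.01866 L.
At equivalence all the acid is converted to C6H5COO-; total volume = 0.02710 + 0.01866 = 0.04576 L, so [C6H5COO-] = 0.004821/0.04576 = 0.1053 M.
Kb = Kw/Ka = 1.0e-14 / 6.3 x 10^-5 = 1.59e-10.
[OH^-] = sqrt(Kb x [C6H5COO-]) = sqrt(1.59e-10 x 0.1053) = 4.09e-6 M.
pOH = 5.39, so pH = 14.00 - 5.39 = 8.61.

8.61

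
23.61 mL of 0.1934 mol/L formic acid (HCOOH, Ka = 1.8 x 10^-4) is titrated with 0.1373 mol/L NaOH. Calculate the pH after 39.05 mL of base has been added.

12.10

n(acid) = 0.1934 x 0.02361 = 0.004566 mol; n(NaOH) added = 0.1373 x 0.03905 = 0.005362 mol.
Base is in excess by 0.005362 - 0.004566 = 0.0007954 mol in a total volume of 0.06266 L.
[OH^-] = 0.0007954/0.06266 = 0.01269 M, so pOH = 1.90 and pH = 14.00 - 1.90 = 12.10.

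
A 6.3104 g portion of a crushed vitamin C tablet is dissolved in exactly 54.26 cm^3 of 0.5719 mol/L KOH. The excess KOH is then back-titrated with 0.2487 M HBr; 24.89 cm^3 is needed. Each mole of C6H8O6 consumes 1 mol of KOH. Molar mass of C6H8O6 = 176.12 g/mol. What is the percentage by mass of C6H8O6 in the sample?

69.3%

Total n(KOH) added = 0.5719 x 0.05426 = 0.03103 mol.
n(HBr) used = 0.2487 x 0.02489 = 0.006190 mol, which equals the excess n(KOH).
So n(KOH) consumed by the sample = 0.03103 - 0.006190 = 0.02484 mol.
n(C6H8O6) = 0.02484 / 1 = 0.02484 mol.
mass C6H8O6 = 0.02484 x 176.12 = 4.375 g, so %C6H8O6 = 4.375/6.3104 x 100 = 69.3%.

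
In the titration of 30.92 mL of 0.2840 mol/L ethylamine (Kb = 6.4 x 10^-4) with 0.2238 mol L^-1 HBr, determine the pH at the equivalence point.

n(C2H5NH2) = 0.2840 x 0.03092 = 0.008781 mol; V(HBr) at equivalence = 0.008781/0.2238 = 0.03924 L.
At equivalence the base is fully converted to C2H5NH3+; total volume = 0.07016 L, so [C2H5NH3+] = 0.008781/0.07016 = 0.1252 M.
Ka(C2H5NH3+) = Kw/Kb = 1.0e-14 / 6.4 x 10^-4 = 1.56e-11.
[H^+] = sqrt(Ka x [C2H5NH3+]) = sqrt(1.56e-11 x 0.1252) = 1.40e-6 M.
pH = -log(1.40e-6) = 5.85.

5.85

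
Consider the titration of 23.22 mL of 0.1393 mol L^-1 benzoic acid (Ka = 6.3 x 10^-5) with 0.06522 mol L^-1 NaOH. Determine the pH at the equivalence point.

n(C6H5COOH) = 0.1393 x 0.02322 = 0.003235 mol; V(NaOH) at equivalence = 0.003235/0.06522 = 0.04959 L.
At equivalence all the acid is converted to C6H5COO-; total volume = 0.02322 + 0.04959 = 0.07281 L, so [C6H5COO-] = 0.003235/0.07281 = 0.04442 M.
Kb = Kw/Ka = 1.0e-14 / 6.3 x 10^-5 = 1.59e-10.
[OH^-] = sqrt(Kb x [C6H5COO-]) = sqrt(1.59e-10 x 0.04442) = 2.66e-6 M.
pOH = 5.58, so pH = 14.00 - 5.58 = 8.42.

8.42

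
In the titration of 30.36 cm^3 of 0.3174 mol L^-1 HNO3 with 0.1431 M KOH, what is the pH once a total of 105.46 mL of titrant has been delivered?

12.60

n(acid) = 0.3174 x 0.03036 = 0.009636 mol; n(KOH) added = 0.1431 x 0.1055 = 0.01509 mol.
Base is in excess by 0.01509 - 0.009636 = 0.005455 mol in a total volume of 0.1358 L.
[OH^-] = 0.005455/0.1358 = 0.04016 M, so pOH = 1.40 and pH = 14.00 - 1.40 = 12.60.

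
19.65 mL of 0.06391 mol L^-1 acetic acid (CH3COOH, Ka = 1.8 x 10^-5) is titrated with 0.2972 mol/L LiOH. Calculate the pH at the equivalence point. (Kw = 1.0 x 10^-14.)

8.73

n(CH3COOH) = 0.06391 x 0.01965 = 0.001256 mol; V(LiOH) at equivalence = 0.001256/0.2972 = 0.004226 L.
At equivalence all the acid is converted to CH3COO-; total volume = 0.01965 + 0.004226 = 0.02388 L, so [CH3COO-] = 0.001256/0.02388 = 0.05260 M.
Kb = Kw/Ka = 1.0e-14 / 1.8 x 10^-5 = 5.56e-10.
[OH^-] = sqrt(Kb x [CH3COO-]) = sqrt(5.56e-10 x 0.05260) = 5.41e-6 M.
pOH = 5.27, so pH = 14.00 - 5.27 = 8.73.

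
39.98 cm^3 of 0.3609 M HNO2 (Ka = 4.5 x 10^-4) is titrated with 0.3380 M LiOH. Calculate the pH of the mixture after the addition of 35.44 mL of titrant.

4.04

Initial n(HNO2) = 0.3609 x 0.03998 = 0.01443 mol.
n(LiOH) added = 0.3380 x 0.03544 = 0.01198 mol, converting that many moles of HNO2 to NO2-.
Remaining n(HNO2) = 0.002450 mol; n(NO2-) = 0.01198 mol.
By Henderson-Hasselbalch, pH = pKa + log([A^-]/[HA]) = 3.35 + log(0.01198/0.002450) = 3.35 + (+0.69) = 4.04.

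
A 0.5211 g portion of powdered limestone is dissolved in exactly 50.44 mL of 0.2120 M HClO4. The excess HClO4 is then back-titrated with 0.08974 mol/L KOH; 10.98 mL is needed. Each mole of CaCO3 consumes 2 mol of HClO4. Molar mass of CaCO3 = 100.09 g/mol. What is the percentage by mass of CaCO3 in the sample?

93.2%

Total n(HClO4) added = 0.2120 x 0.05044 = 0.01069 mol.
n(KOH) used = 0.08974 x 0.01098 = 0.0009853 mol, which equals the excess n(HClO4).
So n(HClO4) consumed by the sample = 0.01069 - 0.0009853 = 0.009708 mol.
n(CaCO3) = 0.009708 / 2 = 0.004854 mol.
mass CaCO3 = 0.004854 x 100.09 = 0.4858 g, so %CaCO3 = 0.4858/0.5211 x 100 = 93.2%.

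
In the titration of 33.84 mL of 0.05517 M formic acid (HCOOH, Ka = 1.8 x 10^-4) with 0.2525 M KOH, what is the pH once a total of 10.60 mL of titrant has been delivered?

n(acid) = 0.05517 x 0.03384 = 0.001867 mol; n(KOH) added = 0.2525 x 0.01060 = 0.002677 mol.
Base is in excess by 0.002677 - 0.001867 = 0.0008095 mol in a total volume of 0.04444 L.
[OH^-] = 0.0008095/0.04444 = 0.01822 M, so pOH = 1.74 and pH = 14.00 - 1.74 = 12.26.

12.26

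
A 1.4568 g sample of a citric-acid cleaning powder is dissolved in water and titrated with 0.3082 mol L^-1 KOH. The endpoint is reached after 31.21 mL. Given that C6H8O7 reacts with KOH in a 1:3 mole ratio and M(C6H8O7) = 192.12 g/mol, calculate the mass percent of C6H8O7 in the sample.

n(KOH) = 0.3082 x 0.03121 = 0.009619 mol.
n(C6H8O7) = 0.009619 / 3 = 0.003206 mol.
mass of C6H8O7 = 0.003206 x 192.12 = 0.6160 g.
% purity = 0.6160 / 1.4568 x 100 = 42.3%.

42.3%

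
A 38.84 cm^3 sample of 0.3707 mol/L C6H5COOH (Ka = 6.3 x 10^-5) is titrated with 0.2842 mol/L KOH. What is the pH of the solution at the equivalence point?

8.70

n(C6H5COOH) = 0.3707 x 0.03884 = 0.01440 mol; V(KOH) at equivalence = 0.01440/0.2842 = 0.05066 L.
At equivalence all the acid is converted to C6H5COO-; total volume = 0.03884 + 0.05066 = 0.08950 L, so [C6H5COO-] = 0.01440/0.08950 = 0.1609 M.
Kb = Kw/Ka = 1.0e-14 / 6.3 x 10^-5 = 1.59e-10.
[OH^-] = sqrt(Kb x [C6H5COO-]) = sqrt(1.59e-10 x 0.1609) = 5.05e-6 M.
pOH = 5.30, so pH = 14.00 - 5.30 = 8.70.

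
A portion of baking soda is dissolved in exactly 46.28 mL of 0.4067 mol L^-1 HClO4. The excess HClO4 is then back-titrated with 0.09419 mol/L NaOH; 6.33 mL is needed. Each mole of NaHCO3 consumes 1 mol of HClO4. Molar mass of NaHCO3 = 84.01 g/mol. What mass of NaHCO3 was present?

1.53 g

Total n(HClO4) added = 0.4067 x 0.04628 = 0.01882 mol.
n(NaOH) used = 0.09419 x 0.006330 = 0.0005962 mol, which equals the excess n(HClO4).
So n(HClO4) consumed by the sample = 0.01882 - 0.0005962 = 0.01823 mol.
n(NaHCO3) = 0.01823 / 1 = 0.01823 mol.
mass = 0.01823 mol x 84.01 g/mol = 1.53 g.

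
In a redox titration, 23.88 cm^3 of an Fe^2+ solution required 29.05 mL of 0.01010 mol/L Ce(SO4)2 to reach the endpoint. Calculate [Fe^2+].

0.0123 M

n(Ce(SO4)2) = 0.01010 x 0.02905 = 0.0002934 mol.
From the balanced equation, 1 mol Ce(SO4)2 reacts with 1 mol Fe^2+, so n(Fe^2+) = 0.0002934 x 1/1 = 0.0002934 mol.
[Fe^2+] = 0.0002934 / 0.02388 L = 0.0123 M.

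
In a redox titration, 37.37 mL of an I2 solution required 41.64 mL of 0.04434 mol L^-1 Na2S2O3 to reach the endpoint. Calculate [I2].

0.0247 M

n(Na2S2O3) = 0.04434 x 0.04164 = 0.001846 mol.
From the balanced equation, 2 mol Na2S2O3 reacts with 1 mol I2, so n(I2) = 0.001846 x 1/2 = 0.0009232 mol.
[I2] = 0.0009232 / 0.03737 L = 0.0247 M.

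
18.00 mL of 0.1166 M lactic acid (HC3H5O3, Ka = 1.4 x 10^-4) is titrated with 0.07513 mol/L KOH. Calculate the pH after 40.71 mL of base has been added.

12.21

n(acid) = 0.1166 x 0.01800 = 0.002099 mol; n(KOH) added = 0.07513 x 0.04071 = 0.003059 mol.
Base is in excess by 0.003059 - 0.002099 = 0.0009597 mol in a total volume of 0.05871 L.
[OH^-] = 0.0009597/0.05871 = 0.01635 M, so pOH = 1.79 and pH = 14.00 - 1.79 = 12.21.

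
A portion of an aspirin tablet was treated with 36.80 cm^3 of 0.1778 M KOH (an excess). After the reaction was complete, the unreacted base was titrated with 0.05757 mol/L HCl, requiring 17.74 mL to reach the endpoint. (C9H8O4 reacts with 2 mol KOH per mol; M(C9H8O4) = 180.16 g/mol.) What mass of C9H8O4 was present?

0.497 g

Total n(KOH) added = 0.1778 x 0.03680 = 0.006543 mol.
n(HCl) used = 0.05757 x 0.01774 = 0.001021 mol, which equals the excess n(KOH).
So n(KOH) consumed by the sample = 0.006543 - 0.001021 = 0.005522 mol.
n(C9H8O4) = 0.005522 / 2 = 0.002761 mol.
mass = 0.002761 mol x 180.16 g/mol = 0.497 g.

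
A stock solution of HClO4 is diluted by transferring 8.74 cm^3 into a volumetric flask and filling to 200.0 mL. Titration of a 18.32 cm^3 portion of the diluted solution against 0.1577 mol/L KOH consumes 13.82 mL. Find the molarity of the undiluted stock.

n(KOH) = 0.1577 x 0.01382 = 0.002179 mol.
n(HClO4) in the aliquot = 0.002179 mol.
[diluted HClO4] = 0.002179 / 0.01832 = 0.1190 M.
Dilution factor = 200.0/8.740 = 22.88, so [stock] = 0.1190 x 22.88 = 2.72 M.

2.72 M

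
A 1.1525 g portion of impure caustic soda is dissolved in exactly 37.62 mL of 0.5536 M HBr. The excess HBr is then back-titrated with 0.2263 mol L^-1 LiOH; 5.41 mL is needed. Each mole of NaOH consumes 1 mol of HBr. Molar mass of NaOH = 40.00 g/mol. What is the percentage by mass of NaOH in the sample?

Total n(HBr) added = 0.5536 x 0.03762 = 0.02083 mol.
n(LiOH) used = 0.2263 x 0.005410 = 0.001224 mol, which equals the excess n(HBr).
So n(HBr) consumed by the sample = 0.02083 - 0.001224 = 0.01960 mol.
n(NaOH) = 0.01960 / 1 = 0.01960 mol.
mass NaOH = 0.01960 x 40.00 = 0.7841 g, so %NaOH = 0.7841/1.1525 x 100 = 68.0%.

68.0%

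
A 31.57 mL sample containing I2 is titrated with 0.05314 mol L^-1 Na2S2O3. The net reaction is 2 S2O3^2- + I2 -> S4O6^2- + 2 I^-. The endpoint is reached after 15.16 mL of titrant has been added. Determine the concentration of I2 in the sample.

0.0128 M

n(Na2S2O3) = 0.05314 x 0.01516 = 0.0008056 mol.
From the balanced equation, 2 mol Na2S2O3 reacts with 1 mol I2, so n(I2) = 0.0008056 x 1/2 = 0.0004028 mol.
[I2] = 0.0004028 / 0.03157 L = 0.0128 M.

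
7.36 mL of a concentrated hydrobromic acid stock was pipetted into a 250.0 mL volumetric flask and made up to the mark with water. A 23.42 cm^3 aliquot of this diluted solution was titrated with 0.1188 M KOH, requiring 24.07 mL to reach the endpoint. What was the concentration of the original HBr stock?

n(KOH) = 0.1188 x 0.02407 = 0.002860 mol.
n(HBr) in the aliquot = 0.002860 mol.
[diluted HBr] = 0.002860 / 0.02342 = 0.1221 M.
Dilution factor = 250.0/7.360 = 33.97, so [stock] = 0.1221 x 33.97 = 4.15 M.

4.15 M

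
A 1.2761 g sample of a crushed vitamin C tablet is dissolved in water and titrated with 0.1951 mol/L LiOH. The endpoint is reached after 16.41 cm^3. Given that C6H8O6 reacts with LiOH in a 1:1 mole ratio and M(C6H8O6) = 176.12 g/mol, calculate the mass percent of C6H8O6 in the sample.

n(LiOH) = 0.1951 x 0.01641 = 0.003202 mol.
n(C6H8O6) = 0.003202 / 1 = 0.003202 mol.
mass of C6H8O6 = 0.003202 x 176.12 = 0.5639 g.
% purity = 0.5639 / 1.2761 x 100 = 44.2%.

44.2%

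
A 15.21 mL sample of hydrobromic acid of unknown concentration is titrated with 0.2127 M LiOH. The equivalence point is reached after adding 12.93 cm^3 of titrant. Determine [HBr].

n(LiOH) delivered = 0.2127 x 0.01293 = 0.002750 mol.
For a 1:1 reaction, n(HBr) = 0.002750 mol.
[HBr] = 0.002750 mol / 0.01521 L = 0.181 M.

0.181 M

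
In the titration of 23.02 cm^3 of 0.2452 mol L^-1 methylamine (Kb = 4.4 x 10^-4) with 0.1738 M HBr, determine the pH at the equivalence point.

n(CH3NH2) = 0.2452 x 0.02302 = 0.005645 mol; V(HBr) at equivalence = 0.005645/0.1738 = 0.03248 L.
At equivalence the base is fully converted to CH3NH3+; total volume = 0.05550 L, so [CH3NH3+] = 0.005645/0.05550 = 0.1017 M.
Ka(CH3NH3+) = Kw/Kb = 1.0e-14 / 4.4 x 10^-4 = 2.27e-11.
[H^+] = sqrt(Ka x [CH3NH3+]) = sqrt(2.27e-11 x 0.1017) = 1.52e-6 M.
pH = -log(1.52e-6) = 5.82.

5.82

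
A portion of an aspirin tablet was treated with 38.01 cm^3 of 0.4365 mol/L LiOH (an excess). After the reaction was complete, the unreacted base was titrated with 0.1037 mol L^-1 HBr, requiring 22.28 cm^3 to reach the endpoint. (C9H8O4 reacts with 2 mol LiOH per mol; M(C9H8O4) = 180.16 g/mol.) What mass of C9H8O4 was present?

1.29 g

Total n(LiOH) added = 0.4365 x 0.03801 = 0.01659 mol.
n(HBr) used = 0.1037 x 0.02228 = 0.002310 mol, which equals the excess n(LiOH).
So n(LiOH) consumed by the sample = 0.01659 - 0.002310 = 0.01428 mol.
n(C9H8O4) = 0.01428 / 2 = 0.007140 mol.
mass = 0.007140 mol x 180.16 g/mol = 1.29 g.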